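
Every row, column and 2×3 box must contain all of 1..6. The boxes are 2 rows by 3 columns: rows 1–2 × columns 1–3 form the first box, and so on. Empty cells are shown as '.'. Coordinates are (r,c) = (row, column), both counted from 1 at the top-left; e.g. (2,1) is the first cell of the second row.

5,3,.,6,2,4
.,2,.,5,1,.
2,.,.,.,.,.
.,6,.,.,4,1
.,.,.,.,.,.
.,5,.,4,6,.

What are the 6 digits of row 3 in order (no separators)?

214356

(1,3) = 1: row 1 has {2,3,4,5,6}; col 3 has {}; box has {2,3,5} → only 1 remains.
(2,6) = 3: row 2 has {1,2,5}; col 6 has {1,4}; box has {1,2,4,5,6} → only 3 remains.
(3,4) = 3: row 3 has {2}; col 4 has {4,5,6}; box has {1,4} → only 3 remains.
(3,5) = 5: row 3 has {2,3}; col 5 has {1,2,4,6}; box has {1,3,4} → only 5 remains.
(3,6) = 6: row 3 has {2,3,5}; col 6 has {1,3,4}; box has {1,3,4,5} → only 6 remains.
(4,1) = 3: row 4 has {1,4,6}; col 1 has {2,5}; box has {2,6} → only 3 remains.
(4,3) = 5: row 4 has {1,3,4,6}; col 3 has {1}; box has {2,3,6} → only 5 remains.
(4,4) = 2: row 4 has {1,3,4,5,6}; col 4 has {3,4,5,6}; box has {1,3,4,5,6} → only 2 remains.
(5,4) = 1: row 5 has {}; col 4 has {2,3,4,5,6}; box has {4,6} → only 1 remains.
(5,5) = 3: row 5 has {1}; col 5 has {1,2,4,5,6}; box has {1,4,6} → only 3 remains.
(6,1) = 1: row 6 has {4,5,6}; col 1 has {2,3,5}; box has {5} → only 1 remains.
(6,6) = 2: row 6 has {1,4,5,6}; col 6 has {1,3,4,6}; box has {1,3,4,6} → only 2 remains.
(3,3) = 4: row 3 has {2,3,5,6}; col 3 has {1,5}; box has {2,3,5,6} → only 4 remains.
(5,2) = 4: row 5 has {1,3}; col 2 has {2,3,5,6}; box has {1,5} → only 4 remains.
(5,6) = 5: row 5 has {1,3,4}; col 6 has {1,2,3,4,6}; box has {1,2,3,4,6} → only 5 remains.
(6,3) = 3: row 6 has {1,2,4,5,6}; col 3 has {1,4,5}; box has {1,4,5} → only 3 remains.
(2,3) = 6: row 2 has {1,2,3,5}; col 3 has {1,3,4,5}; box has {1,2,3,5} → only 6 remains.
(3,2) = 1: row 3 has {2,3,4,5,6}; col 2 has {2,3,4,5,6}; box has {2,3,4,5,6} → only 1 remains.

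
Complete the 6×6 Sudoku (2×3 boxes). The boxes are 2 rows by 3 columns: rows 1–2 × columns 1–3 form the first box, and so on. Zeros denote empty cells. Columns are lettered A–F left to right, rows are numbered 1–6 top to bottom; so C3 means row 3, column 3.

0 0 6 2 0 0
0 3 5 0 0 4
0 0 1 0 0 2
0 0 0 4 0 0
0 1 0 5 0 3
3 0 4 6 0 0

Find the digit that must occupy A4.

B1 = 4 (sole candidate).
D2 = 1 (sole candidate).
E2 = 6 (sole candidate).
D3 = 3 (sole candidate).
E3 = 5 (sole candidate).
E4 = 1 (sole candidate).
F4 = 6 (sole candidate).
C5 = 2 (sole candidate).
E5 = 4 (sole candidate).
B6 = 5 (sole candidate).
E6 = 2 (sole candidate).
F6 = 1 (sole candidate).
A1 = 1 (sole candidate).
E1 = 3 (sole candidate).
F1 = 5 (sole candidate).
A2 = 2 (sole candidate).
B3 = 6 (sole candidate).
A4 = 5: row 4 has {1,4,6}; col 1 has {1,2,3}; box has {1,6} → only 5 remains.

5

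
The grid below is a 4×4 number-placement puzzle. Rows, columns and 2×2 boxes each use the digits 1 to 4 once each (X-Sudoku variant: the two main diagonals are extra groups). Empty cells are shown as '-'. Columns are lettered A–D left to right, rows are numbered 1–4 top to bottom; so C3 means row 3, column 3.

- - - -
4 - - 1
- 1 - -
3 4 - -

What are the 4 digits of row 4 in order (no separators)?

3412

C2 = 2: row 2 has {1,4}; col 3 has {}; box has {1}; anti-diagonal has {1,3} → only 2 remains.
A3 = 2: row 3 has {1}; col 1 has {3,4}; box has {1,3,4} → only 2 remains.
C4 = 1: row 4 has {3,4}; col 3 has {2}; box has {} → only 1 remains.
D4 = 2: row 4 has {1,3,4}; col 4 has {1}; box has {1}; main diagonal has {} → only 2 remains.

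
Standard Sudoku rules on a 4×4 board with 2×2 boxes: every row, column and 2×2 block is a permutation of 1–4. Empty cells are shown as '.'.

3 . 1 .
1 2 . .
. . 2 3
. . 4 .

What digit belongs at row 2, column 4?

row 1, column 2 = 4 (sole candidate).
row 1, column 4 = 2 (sole candidate).
row 2, column 3 = 3 (sole candidate).
row 2, column 4 = 4: row 2 has {1,2,3}; col 4 has {2,3}; box has {1,2,3} → only 4 remains.

4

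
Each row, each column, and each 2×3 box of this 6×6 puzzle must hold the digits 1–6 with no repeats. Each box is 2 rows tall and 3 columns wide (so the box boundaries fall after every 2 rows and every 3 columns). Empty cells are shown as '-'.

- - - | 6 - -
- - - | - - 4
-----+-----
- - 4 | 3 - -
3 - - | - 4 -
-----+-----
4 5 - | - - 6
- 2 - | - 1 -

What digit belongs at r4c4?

5

r5c4 = 2: row 5 has {4,5,6}; col 4 has {3,6}; box has {1,6} → only 2 remains.
r5c5 = 3: row 5 has {2,4,5,6}; col 5 has {1,4}; box has {1,2,6} → only 3 remains.
r6c1 = 6: row 6 has {1,2}; col 1 has {3,4}; box has {2,4,5} → only 6 remains.
r6c3 = 3: row 6 has {1,2,6}; col 3 has {4}; box has {2,4,5,6} → only 3 remains.
r6c6 = 5: row 6 has {1,2,3,6}; col 6 has {4,6}; box has {1,2,3,6} → only 5 remains.
r5c3 = 1: row 5 has {2,3,4,5,6}; col 3 has {3,4}; box has {2,3,4,5,6} → only 1 remains.
r6c4 = 4: row 6 has {1,2,3,5,6}; col 4 has {2,3,6}; box has {1,2,3,5,6} → only 4 remains.
r1c2 = 4: in row 1, 4 can only go here (every other open cell in that row sees a 4).
r1c6 = 3: in row 1, 3 can only go here (every other open cell in that row sees a 3).
r1c1 = 1: in row 1, 1 can only go here (every other open cell in that row sees a 1).
r2c4 = 1: in row 2, 1 can only go here (every other open cell in that row sees a 1).
r2c2 = 3: in row 2, 3 can only go here (every other open cell in that row sees a 3).
r4c4 = 5: row 4 has {3,4}; col 4 has {1,2,3,4,6}; box has {3,4} → only 5 remains.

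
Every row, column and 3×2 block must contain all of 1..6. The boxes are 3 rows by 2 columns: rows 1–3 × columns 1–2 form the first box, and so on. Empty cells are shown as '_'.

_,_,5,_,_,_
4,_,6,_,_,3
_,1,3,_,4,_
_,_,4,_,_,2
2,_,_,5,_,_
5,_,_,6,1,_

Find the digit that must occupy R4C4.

3

R3C1 = 6: row 3 has {1,3,4}; col 1 has {2,4,5}; box has {1,4} → only 6 remains.
R3C4 = 2: row 3 has {1,3,4,6}; col 4 has {5,6}; box has {3,5,6} → only 2 remains.
R3C6 = 5: row 3 has {1,2,3,4,6}; col 6 has {2,3}; box has {3,4} → only 5 remains.
R5C3 = 1: row 5 has {2,5}; col 3 has {3,4,5,6}; box has {4,5,6} → only 1 remains.
R6C3 = 2: row 6 has {1,5,6}; col 3 has {1,3,4,5,6}; box has {1,4,5,6} → only 2 remains.
R6C6 = 4: row 6 has {1,2,5,6}; col 6 has {2,3,5}; box has {1,2} → only 4 remains.
R1C1 = 3: row 1 has {5}; col 1 has {2,4,5,6}; box has {1,4,6} → only 3 remains.
R1C2 = 2: row 1 has {3,5}; col 2 has {1}; box has {1,3,4,6} → only 2 remains.
R1C5 = 6: row 1 has {2,3,5}; col 5 has {1,4}; box has {3,4,5} → only 6 remains.
R1C6 = 1: row 1 has {2,3,5,6}; col 6 has {2,3,4,5}; box has {3,4,5,6} → only 1 remains.
R2C2 = 5: row 2 has {3,4,6}; col 2 has {1,2}; box has {1,2,3,4,6} → only 5 remains.
R2C4 = 1: row 2 has {3,4,5,6}; col 4 has {2,5,6}; box has {2,3,5,6} → only 1 remains.
R2C5 = 2: row 2 has {1,3,4,5,6}; col 5 has {1,4,6}; box has {1,3,4,5,6} → only 2 remains.
R4C1 = 1: row 4 has {2,4}; col 1 has {2,3,4,5,6}; box has {2,5} → only 1 remains.
R4C4 = 3: row 4 has {1,2,4}; col 4 has {1,2,5,6}; box has {1,2,4,5,6} → only 3 remains.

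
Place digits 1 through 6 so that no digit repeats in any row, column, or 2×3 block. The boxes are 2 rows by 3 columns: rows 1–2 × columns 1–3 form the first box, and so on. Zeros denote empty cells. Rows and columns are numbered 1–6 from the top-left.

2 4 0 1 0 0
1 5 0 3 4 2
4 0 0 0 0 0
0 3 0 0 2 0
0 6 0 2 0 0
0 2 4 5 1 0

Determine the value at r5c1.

5

r2c3 = 6: row 2 has {1,2,3,4,5}; col 3 has {4}; box has {1,2,4,5} → only 6 remains.
r3c2 = 1: row 3 has {4}; col 2 has {2,3,4,5,6}; box has {3,4} → only 1 remains.
r3c4 = 6: row 3 has {1,4}; col 4 has {1,2,3,5}; box has {2} → only 6 remains.
r4c3 = 5: row 4 has {2,3}; col 3 has {4,6}; box has {1,3,4} → only 5 remains.
r4c4 = 4: row 4 has {2,3,5}; col 4 has {1,2,3,5,6}; box has {2,6} → only 4 remains.
r4c6 = 1: row 4 has {2,3,4,5}; col 6 has {2}; box has {2,4,6} → only 1 remains.
r5c5 = 3: row 5 has {2,6}; col 5 has {1,2,4}; box has {1,2,5} → only 3 remains.
r5c6 = 4: row 5 has {2,3,6}; col 6 has {1,2}; box has {1,2,3,5} → only 4 remains.
r6c1 = 3: row 6 has {1,2,4,5}; col 1 has {1,2,4}; box has {2,4,6} → only 3 remains.
r6c6 = 6: row 6 has {1,2,3,4,5}; col 6 has {1,2,4}; box has {1,2,3,4,5} → only 6 remains.
r1c3 = 3: row 1 has {1,2,4}; col 3 has {4,5,6}; box has {1,2,4,5,6} → only 3 remains.
r1c6 = 5: row 1 has {1,2,3,4}; col 6 has {1,2,4,6}; box has {1,2,3,4} → only 5 remains.
r3c3 = 2: row 3 has {1,4,6}; col 3 has {3,4,5,6}; box has {1,3,4,5} → only 2 remains.
r3c5 = 5: row 3 has {1,2,4,6}; col 5 has {1,2,3,4}; box has {1,2,4,6} → only 5 remains.
r3c6 = 3: row 3 has {1,2,4,5,6}; col 6 has {1,2,4,5,6}; box has {1,2,4,5,6} → only 3 remains.
r4c1 = 6: row 4 has {1,2,3,4,5}; col 1 has {1,2,3,4}; box has {1,2,3,4,5} → only 6 remains.
r5c1 = 5: row 5 has {2,3,4,6}; col 1 has {1,2,3,4,6}; box has {2,3,4,6} → only 5 remains.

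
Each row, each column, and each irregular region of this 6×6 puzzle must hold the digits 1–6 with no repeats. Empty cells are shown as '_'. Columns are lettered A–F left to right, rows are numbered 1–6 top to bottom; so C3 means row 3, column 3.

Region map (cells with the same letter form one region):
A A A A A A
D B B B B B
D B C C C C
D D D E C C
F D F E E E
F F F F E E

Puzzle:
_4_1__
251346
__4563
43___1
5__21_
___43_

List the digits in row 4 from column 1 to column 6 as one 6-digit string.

A3 = 1 (sole candidate).
B3 = 2 (sole candidate).
D4 = 6: row 4 has {1,3,4}; col 4 has {1,2,3,4,5}; region has {1,2,3} → only 6 remains.
E4 = 2: row 4 has {1,3,4,6}; col 5 has {1,3,4,6}; region has {1,3,4,5,6} → only 2 remains.
B5 = 6 (sole candidate).
C5 = 3 (sole candidate).
F5 = 4 (sole candidate).
A6 = 6 (sole candidate).
B6 = 1 (sole candidate).
C6 = 2 (sole candidate).
F6 = 5 (sole candidate).
A1 = 3 (sole candidate).
E1 = 5 (sole candidate).
F1 = 2 (sole candidate).
C4 = 5: row 4 has {1,2,3,4,6}; col 3 has {1,2,3,4}; region has {1,2,3,4,6} → only 5 remains.

435621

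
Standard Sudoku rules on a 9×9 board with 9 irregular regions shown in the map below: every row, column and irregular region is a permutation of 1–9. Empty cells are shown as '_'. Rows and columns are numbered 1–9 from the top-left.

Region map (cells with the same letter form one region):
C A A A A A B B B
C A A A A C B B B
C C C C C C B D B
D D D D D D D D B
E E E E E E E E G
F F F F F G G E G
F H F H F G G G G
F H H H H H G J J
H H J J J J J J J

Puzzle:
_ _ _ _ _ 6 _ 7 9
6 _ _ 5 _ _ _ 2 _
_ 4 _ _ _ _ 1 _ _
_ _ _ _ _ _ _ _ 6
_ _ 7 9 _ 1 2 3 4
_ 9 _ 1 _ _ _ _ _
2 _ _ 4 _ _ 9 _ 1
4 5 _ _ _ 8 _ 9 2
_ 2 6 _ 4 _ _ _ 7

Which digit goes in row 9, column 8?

row 3, column 8 = 6 (hidden single in row 3).
row 6, column 6 = 2 (hidden single in row 6).
row 6, column 8 = 4 (hidden single in row 6).
row 9, column 1 = 9 (hidden single in row 9).
row 9, column 8 = 1: in row 9, 1 can only go here (every other open cell in that row sees a 1).

1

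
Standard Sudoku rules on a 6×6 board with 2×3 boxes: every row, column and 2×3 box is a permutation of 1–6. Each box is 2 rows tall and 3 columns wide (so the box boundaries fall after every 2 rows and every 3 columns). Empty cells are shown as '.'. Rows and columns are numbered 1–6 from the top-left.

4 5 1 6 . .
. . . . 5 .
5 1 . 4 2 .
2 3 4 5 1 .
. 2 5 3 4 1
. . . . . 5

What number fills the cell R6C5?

R1C5 = 3: row 1 has {1,4,5,6}; col 5 has {1,2,4,5}; box has {5,6} → only 3 remains.
R1C6 = 2: row 1 has {1,3,4,5,6}; col 6 has {1,5}; box has {3,5,6} → only 2 remains.
R2C2 = 6: row 2 has {5}; col 2 has {1,2,3,5}; box has {1,4,5} → only 6 remains.
R2C4 = 1: row 2 has {5,6}; col 4 has {3,4,5,6}; box has {2,3,5,6} → only 1 remains.
R2C6 = 4: row 2 has {1,5,6}; col 6 has {1,2,5}; box has {1,2,3,5,6} → only 4 remains.
R3C3 = 6: row 3 has {1,2,4,5}; col 3 has {1,4,5}; box has {1,2,3,4,5} → only 6 remains.
R3C6 = 3: row 3 has {1,2,4,5,6}; col 6 has {1,2,4,5}; box has {1,2,4,5} → only 3 remains.
R4C6 = 6: row 4 has {1,2,3,4,5}; col 6 has {1,2,3,4,5}; box has {1,2,3,4,5} → only 6 remains.
R5C1 = 6: row 5 has {1,2,3,4,5}; col 1 has {2,4,5}; box has {2,5} → only 6 remains.
R6C2 = 4: row 6 has {5}; col 2 has {1,2,3,5,6}; box has {2,5,6} → only 4 remains.
R6C3 = 3: row 6 has {4,5}; col 3 has {1,4,5,6}; box has {2,4,5,6} → only 3 remains.
R6C4 = 2: row 6 has {3,4,5}; col 4 has {1,3,4,5,6}; box has {1,3,4,5} → only 2 remains.
R6C5 = 6: row 6 has {2,3,4,5}; col 5 has {1,2,3,4,5}; box has {1,2,3,4,5} → only 6 remains.

6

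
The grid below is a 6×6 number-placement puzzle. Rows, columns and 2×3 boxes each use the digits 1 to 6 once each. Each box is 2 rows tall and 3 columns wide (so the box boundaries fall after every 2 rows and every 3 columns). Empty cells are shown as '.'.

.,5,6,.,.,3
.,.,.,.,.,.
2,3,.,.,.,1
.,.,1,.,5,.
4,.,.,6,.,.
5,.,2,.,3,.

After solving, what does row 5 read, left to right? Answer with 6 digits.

413625

r1c1 = 1: row 1 has {3,5,6}; col 1 has {2,4,5}; box has {5,6} → only 1 remains.
r2c1 = 3: row 2 has {}; col 1 has {1,2,4,5}; box has {1,5,6} → only 3 remains.
r2c3 = 4: row 2 has {3}; col 3 has {1,2,6}; box has {1,3,5,6} → only 4 remains.
r3c3 = 5: row 3 has {1,2,3}; col 3 has {1,2,4,6}; box has {1,2,3} → only 5 remains.
r3c4 = 4: row 3 has {1,2,3,5}; col 4 has {6}; box has {1,5} → only 4 remains.
r3c5 = 6: row 3 has {1,2,3,4,5}; col 5 has {3,5}; box has {1,4,5} → only 6 remains.
r4c1 = 6: row 4 has {1,5}; col 1 has {1,2,3,4,5}; box has {1,2,3,5} → only 6 remains.
r4c2 = 4: row 4 has {1,5,6}; col 2 has {3,5}; box has {1,2,3,5,6} → only 4 remains.
r4c6 = 2: row 4 has {1,4,5,6}; col 6 has {1,3}; box has {1,4,5,6} → only 2 remains.
r5c2 = 1: row 5 has {4,6}; col 2 has {3,4,5}; box has {2,4,5} → only 1 remains.
r5c3 = 3: row 5 has {1,4,6}; col 3 has {1,2,4,5,6}; box has {1,2,4,5} → only 3 remains.
r5c5 = 2: row 5 has {1,3,4,6}; col 5 has {3,5,6}; box has {3,6} → only 2 remains.
r5c6 = 5: row 5 has {1,2,3,4,6}; col 6 has {1,2,3}; box has {2,3,6} → only 5 remains.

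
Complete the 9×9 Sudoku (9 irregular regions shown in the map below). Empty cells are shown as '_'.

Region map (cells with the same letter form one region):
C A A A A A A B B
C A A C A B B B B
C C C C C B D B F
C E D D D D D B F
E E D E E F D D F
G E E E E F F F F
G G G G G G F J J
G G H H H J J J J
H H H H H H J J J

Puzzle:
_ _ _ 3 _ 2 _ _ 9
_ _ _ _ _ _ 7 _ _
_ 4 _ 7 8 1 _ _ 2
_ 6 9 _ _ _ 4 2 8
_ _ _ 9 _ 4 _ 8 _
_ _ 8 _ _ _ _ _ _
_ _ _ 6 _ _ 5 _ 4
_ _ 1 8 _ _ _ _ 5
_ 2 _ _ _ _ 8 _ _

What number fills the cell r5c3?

2

r1c2 = 8: in row 1, 8 can only go here (every other open cell in that row sees an 8).
r2c6 = 8: in row 2, 8 can only go here (every other open cell in that row sees an 8).
r3c1 = 9: in row 3, 9 can only go here (every other open cell in that row sees a 9).
r7c1 = 8: in row 7, 8 can only go here (every other open cell in that row sees an 8).
r6c1 = 5: in region G, 5 can only go here (every other open cell in that region sees a 5).
r8c1 = 4: in region G, 4 can only go here (every other open cell in that region sees a 4).
r8c7 = 2: in row 8, 2 can only go here (every other open cell in that row sees a 2).
r6c7 = 9: in column 7, 9 can only go here (every other open cell in that column sees a 9).
r5c3 = 2: in region D, 2 can only go here (every other open cell in that region sees a 2).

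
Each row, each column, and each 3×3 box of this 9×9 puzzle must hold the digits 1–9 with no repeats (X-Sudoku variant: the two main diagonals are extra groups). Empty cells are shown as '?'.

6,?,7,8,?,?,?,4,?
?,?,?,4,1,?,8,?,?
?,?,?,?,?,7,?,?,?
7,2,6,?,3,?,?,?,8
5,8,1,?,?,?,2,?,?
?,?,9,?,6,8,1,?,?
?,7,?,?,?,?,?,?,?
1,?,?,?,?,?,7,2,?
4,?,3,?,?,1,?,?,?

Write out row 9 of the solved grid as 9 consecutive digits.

r6c1 = 3 (sole candidate).
r6c2 = 4 (sole candidate).
r3c3 = 4 (hidden single in row 3).
r3c1 = 8 (hidden single in row 3).
r4c4 = 1 (hidden single in row 4).
r4c7 = 4 (hidden single in row 4).
r5c6 = 4 (hidden single in row 5).
r6c4 = 2 (hidden single in row 6).
r9c5 = 2: in row 9, 2 can only go here (every other open cell in that row sees a 2).
r1c6 = 2 (hidden single in row 1).
r3c9 = 2 (hidden single in row 3).
r7c1 = 2 (hidden single in row 7).
r2c1 = 9 (sole candidate).
r2c3 = 2 (hidden single in row 2).
r9c4 = 7: in row 9, 7 can only go here (every other open cell in that row sees a 7).
r9c8 = 8: in row 9, 8 can only go here (every other open cell in that row sees an 8).
r5c4 = 9 (sole candidate).
r5c5 = 7 (sole candidate).
r4c6 = 5 (sole candidate).
r4c8 = 9 (sole candidate).
r7c3 = 8 (sole candidate).
r8c3 = 5 (sole candidate).
r2c9 = 7 (hidden single in row 2).
r6c9 = 5 (sole candidate).
r9c9 = 9: row 9 has {1,2,3,4,7,8}; col 9 has {2,5,7,8}; box has {2,7,8}; main diagonal has {1,2,4,6,7,8} → only 9 remains.
r6c8 = 7 (sole candidate).
r9c2 = 6: row 9 has {1,2,3,4,7,8,9}; col 2 has {2,4,7,8}; box has {1,2,3,4,5,7,8} → only 6 remains.
r9c7 = 5: row 9 has {1,2,3,4,6,7,8,9}; col 7 has {1,2,4,7,8}; box has {2,7,8,9} → only 5 remains.

463721589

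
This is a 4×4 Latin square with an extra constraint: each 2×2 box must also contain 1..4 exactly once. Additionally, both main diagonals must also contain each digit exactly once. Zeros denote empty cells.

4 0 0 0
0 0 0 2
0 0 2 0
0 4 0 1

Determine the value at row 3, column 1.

row 1, column 4 = 3: row 1 has {4}; col 4 has {1,2}; box has {2}; anti-diagonal has {} → only 3 remains.
row 2, column 2 = 3: row 2 has {2}; col 2 has {4}; box has {4}; main diagonal has {1,2,4} → only 3 remains.
row 3, column 2 = 1: row 3 has {2}; col 2 has {3,4}; box has {4}; anti-diagonal has {3} → only 1 remains.
row 3, column 4 = 4: row 3 has {1,2}; col 4 has {1,2,3}; box has {1,2} → only 4 remains.
row 4, column 1 = 2: row 4 has {1,4}; col 1 has {4}; box has {1,4}; anti-diagonal has {1,3} → only 2 remains.
row 4, column 3 = 3: row 4 has {1,2,4}; col 3 has {2}; box has {1,2,4} → only 3 remains.
row 1, column 2 = 2: row 1 has {3,4}; col 2 has {1,3,4}; box has {3,4} → only 2 remains.
row 1, column 3 = 1: row 1 has {2,3,4}; col 3 has {2,3}; box has {2,3} → only 1 remains.
row 2, column 1 = 1: row 2 has {2,3}; col 1 has {2,4}; box has {2,3,4} → only 1 remains.
row 2, column 3 = 4: row 2 has {1,2,3}; col 3 has {1,2,3}; box has {1,2,3}; anti-diagonal has {1,2,3} → only 4 remains.
row 3, column 1 = 3: row 3 has {1,2,4}; col 1 has {1,2,4}; box has {1,2,4} → only 3 remains.

3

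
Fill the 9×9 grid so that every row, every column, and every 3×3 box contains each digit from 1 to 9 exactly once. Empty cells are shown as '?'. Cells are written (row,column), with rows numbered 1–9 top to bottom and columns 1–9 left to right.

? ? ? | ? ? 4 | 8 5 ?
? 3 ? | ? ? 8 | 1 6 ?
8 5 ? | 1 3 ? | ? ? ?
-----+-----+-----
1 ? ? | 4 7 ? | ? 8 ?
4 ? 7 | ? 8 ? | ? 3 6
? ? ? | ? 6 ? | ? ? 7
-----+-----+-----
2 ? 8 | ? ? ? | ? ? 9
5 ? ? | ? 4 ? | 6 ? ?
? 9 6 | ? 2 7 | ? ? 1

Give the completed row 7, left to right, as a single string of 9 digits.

(1,5) = 9: row 1 has {4,5,8}; col 5 has {2,3,4,6,7,8}; box has {1,3,4,8} → only 9 remains.
(2,5) = 5: row 2 has {1,3,6,8}; col 5 has {2,3,4,6,7,8,9}; box has {1,3,4,8,9} → only 5 remains.
(5,2) = 2: row 5 has {3,4,6,7,8}; col 2 has {3,5,9}; box has {1,4,7} → only 2 remains.
(6,2) = 8: row 6 has {6,7}; col 2 has {2,3,5,9}; box has {1,2,4,7} → only 8 remains.
(7,5) = 1: row 7 has {2,8,9}; col 5 has {2,3,4,5,6,7,8,9}; box has {2,4,7} → only 1 remains.
(9,1) = 3: row 9 has {1,2,6,7,9}; col 1 has {1,2,4,5,8}; box has {2,5,6,8,9} → only 3 remains.
(9,8) = 4: row 9 has {1,2,3,6,7,9}; col 8 has {3,5,6,8}; box has {1,6,9} → only 4 remains.
(4,2) = 6: row 4 has {1,4,7,8}; col 2 has {2,3,5,8,9}; box has {1,2,4,7,8} → only 6 remains.
(6,1) = 9: row 6 has {6,7,8}; col 1 has {1,2,3,4,5,8}; box has {1,2,4,6,7,8} → only 9 remains.
(7,8) = 7: row 7 has {1,2,8,9}; col 8 has {3,4,5,6,8}; box has {1,4,6,9} → only 7 remains.
(8,3) = 1: row 8 has {4,5,6}; col 3 has {6,7,8}; box has {2,3,5,6,8,9} → only 1 remains.
(8,8) = 2: row 8 has {1,4,5,6}; col 8 has {3,4,5,6,7,8}; box has {1,4,6,7,9} → only 2 remains.
(9,7) = 5: row 9 has {1,2,3,4,6,7,9}; col 7 has {1,6,8}; box has {1,2,4,6,7,9} → only 5 remains.
(1,3) = 2: row 1 has {4,5,8,9}; col 3 has {1,6,7,8}; box has {3,5,8} → only 2 remains.
(1,9) = 3: row 1 has {2,4,5,8,9}; col 9 has {1,6,7,9}; box has {1,5,6,8} → only 3 remains.
(2,1) = 7: row 2 has {1,3,5,6,8}; col 1 has {1,2,3,4,5,8,9}; box has {2,3,5,8} → only 7 remains.
(2,4) = 2: row 2 has {1,3,5,6,7,8}; col 4 has {1,4}; box has {1,3,4,5,8,9} → only 2 remains.
(2,9) = 4: row 2 has {1,2,3,5,6,7,8}; col 9 has {1,3,6,7,9}; box has {1,3,5,6,8} → only 4 remains.
(3,6) = 6: row 3 has {1,3,5,8}; col 6 has {4,7,8}; box has {1,2,3,4,5,8,9} → only 6 remains.
(3,8) = 9: row 3 has {1,3,5,6,8}; col 8 has {2,3,4,5,6,7,8}; box has {1,3,4,5,6,8} → only 9 remains.
(3,9) = 2: row 3 has {1,3,5,6,8,9}; col 9 has {1,3,4,6,7,9}; box has {1,3,4,5,6,8,9} → only 2 remains.
(4,9) = 5: row 4 has {1,4,6,7,8}; col 9 has {1,2,3,4,6,7,9}; box has {3,6,7,8} → only 5 remains.
(5,7) = 9: row 5 has {2,3,4,6,7,8}; col 7 has {1,5,6,8}; box has {3,5,6,7,8} → only 9 remains.
(6,8) = 1: row 6 has {6,7,8,9}; col 8 has {2,3,4,5,6,7,8,9}; box has {3,5,6,7,8,9} → only 1 remains.
(7,2) = 4: row 7 has {1,2,7,8,9}; col 2 has {2,3,5,6,8,9}; box has {1,2,3,5,6,8,9} → only 4 remains.
(7,7) = 3: row 7 has {1,2,4,7,8,9}; col 7 has {1,5,6,8,9}; box has {1,2,4,5,6,7,9} → only 3 remains.
(8,2) = 7: row 8 has {1,2,4,5,6}; col 2 has {2,3,4,5,6,8,9}; box has {1,2,3,4,5,6,8,9} → only 7 remains.
(8,9) = 8: row 8 has {1,2,4,5,6,7}; col 9 has {1,2,3,4,5,6,7,9}; box has {1,2,3,4,5,6,7,9} → only 8 remains.
(9,4) = 8: row 9 has {1,2,3,4,5,6,7,9}; col 4 has {1,2,4}; box has {1,2,4,7} → only 8 remains.
(1,1) = 6: row 1 has {2,3,4,5,8,9}; col 1 has {1,2,3,4,5,7,8,9}; box has {2,3,5,7,8} → only 6 remains.
(1,2) = 1: row 1 has {2,3,4,5,6,8,9}; col 2 has {2,3,4,5,6,7,8,9}; box has {2,3,5,6,7,8} → only 1 remains.
(1,4) = 7: row 1 has {1,2,3,4,5,6,8,9}; col 4 has {1,2,4,8}; box has {1,2,3,4,5,6,8,9} → only 7 remains.
(2,3) = 9: row 2 has {1,2,3,4,5,6,7,8}; col 3 has {1,2,6,7,8}; box has {1,2,3,5,6,7,8} → only 9 remains.
(3,3) = 4: row 3 has {1,2,3,5,6,8,9}; col 3 has {1,2,6,7,8,9}; box has {1,2,3,5,6,7,8,9} → only 4 remains.
(3,7) = 7: row 3 has {1,2,3,4,5,6,8,9}; col 7 has {1,3,5,6,8,9}; box has {1,2,3,4,5,6,8,9} → only 7 remains.
(4,3) = 3: row 4 has {1,4,5,6,7,8}; col 3 has {1,2,4,6,7,8,9}; box has {1,2,4,6,7,8,9} → only 3 remains.
(4,7) = 2: row 4 has {1,3,4,5,6,7,8}; col 7 has {1,3,5,6,7,8,9}; box has {1,3,5,6,7,8,9} → only 2 remains.
(5,4) = 5: row 5 has {2,3,4,6,7,8,9}; col 4 has {1,2,4,7,8}; box has {4,6,7,8} → only 5 remains.
(5,6) = 1: row 5 has {2,3,4,5,6,7,8,9}; col 6 has {4,6,7,8}; box has {4,5,6,7,8} → only 1 remains.
(6,3) = 5: row 6 has {1,6,7,8,9}; col 3 has {1,2,3,4,6,7,8,9}; box has {1,2,3,4,6,7,8,9} → only 5 remains.
(6,4) = 3: row 6 has {1,5,6,7,8,9}; col 4 has {1,2,4,5,7,8}; box has {1,4,5,6,7,8} → only 3 remains.
(6,6) = 2: row 6 has {1,3,5,6,7,8,9}; col 6 has {1,4,6,7,8}; box has {1,3,4,5,6,7,8} → only 2 remains.
(6,7) = 4: row 6 has {1,2,3,5,6,7,8,9}; col 7 has {1,2,3,5,6,7,8,9}; box has {1,2,3,5,6,7,8,9} → only 4 remains.
(7,4) = 6: row 7 has {1,2,3,4,7,8,9}; col 4 has {1,2,3,4,5,7,8}; box has {1,2,4,7,8} → only 6 remains.
(7,6) = 5: row 7 has {1,2,3,4,6,7,8,9}; col 6 has {1,2,4,6,7,8}; box has {1,2,4,6,7,8} → only 5 remains.

248615379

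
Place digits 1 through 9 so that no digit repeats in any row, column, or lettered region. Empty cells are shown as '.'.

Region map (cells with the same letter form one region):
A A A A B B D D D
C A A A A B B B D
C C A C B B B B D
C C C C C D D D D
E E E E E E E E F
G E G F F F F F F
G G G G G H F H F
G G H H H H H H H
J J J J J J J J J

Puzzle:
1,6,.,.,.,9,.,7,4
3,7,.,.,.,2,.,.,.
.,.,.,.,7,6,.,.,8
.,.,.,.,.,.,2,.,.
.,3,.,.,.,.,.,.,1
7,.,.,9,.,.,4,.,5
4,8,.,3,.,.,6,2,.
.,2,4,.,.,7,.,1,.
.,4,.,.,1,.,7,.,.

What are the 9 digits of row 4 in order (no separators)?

row 6, column 2 = 1 (sole candidate).
row 6, column 3 = 6 (sole candidate).
row 7, column 6 = 5 (sole candidate).
row 7, column 9 = 7 (sole candidate).
row 7, column 5 = 9 (sole candidate).
row 8, column 1 = 5 (sole candidate).
row 7, column 3 = 1 (sole candidate).
row 2, column 7 = 1 (hidden single in row 2).
row 2, column 9 = 6 (hidden single in row 2).
row 2, column 3 = 9 (hidden single in row 2).
row 3, column 4 = 1 (hidden single in row 3).
row 3, column 8 = 4 (hidden single in row 3).
row 4, column 6 = 1: in row 4, 1 can only go here (every other open cell in that row sees a 1).
row 6, column 5 = 2 (hidden single in row 6).
row 5, column 6 = 4 (hidden single in column 6).
row 9, column 9 = 2 (hidden single in column 9).
row 3, column 1 = 2 (hidden single in region C).
row 3, column 2 = 9 (hidden single in row 3).
row 4, column 2 = 5: row 4 has {1,2}; col 2 has {1,2,3,4,6,7,8,9}; region has {1,2,3,9} → only 5 remains.
row 1, column 7 = 5 (hidden single in region D).
row 3, column 7 = 3 (sole candidate).
row 1, column 5 = 8 (sole candidate).
row 2, column 8 = 5 (sole candidate).
row 3, column 3 = 5 (sole candidate).
row 1, column 4 = 2 (sole candidate).
row 2, column 5 = 4 (sole candidate).
row 4, column 5 = 6: row 4 has {1,2,5}; col 5 has {1,2,4,7,8,9}; region has {1,2,3,5,9} → only 6 remains.
row 5, column 5 = 5 (sole candidate).
row 8, column 5 = 3 (sole candidate).
row 8, column 9 = 9 (sole candidate).
row 1, column 3 = 3 (sole candidate).
row 2, column 4 = 8 (sole candidate).
row 4, column 1 = 8: row 4 has {1,2,5,6}; col 1 has {1,2,3,4,5,7}; region has {1,2,3,5,6,9} → only 8 remains.
row 4, column 3 = 7: row 4 has {1,2,5,6,8}; col 3 has {1,3,4,5,6,9}; region has {1,2,3,5,6,8,9} → only 7 remains.
row 4, column 4 = 4: row 4 has {1,2,5,6,7,8}; col 4 has {1,2,3,8,9}; region has {1,2,3,5,6,7,8,9} → only 4 remains.
row 4, column 9 = 3: row 4 has {1,2,4,5,6,7,8}; col 9 has {1,2,4,5,6,7,8,9}; region has {1,2,4,5,6,7,8} → only 3 remains.
row 8, column 4 = 6 (sole candidate).
row 8, column 7 = 8 (sole candidate).
row 9, column 3 = 8 (sole candidate).
row 9, column 4 = 5 (sole candidate).
row 9, column 6 = 3 (sole candidate).
row 4, column 8 = 9: row 4 has {1,2,3,4,5,6,7,8}; col 8 has {1,2,4,5,7}; region has {1,2,3,4,5,6,7,8} → only 9 remains.

857461293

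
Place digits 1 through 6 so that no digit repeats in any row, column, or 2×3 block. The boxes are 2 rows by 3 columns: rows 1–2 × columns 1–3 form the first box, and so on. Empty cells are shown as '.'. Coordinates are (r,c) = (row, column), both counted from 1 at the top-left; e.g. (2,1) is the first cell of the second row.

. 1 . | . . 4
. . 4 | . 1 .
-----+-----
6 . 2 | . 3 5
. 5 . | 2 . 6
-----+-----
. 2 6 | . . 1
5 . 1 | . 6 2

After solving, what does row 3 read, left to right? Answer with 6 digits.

642135

(2,6) = 3 (sole candidate).
(3,2) = 4: row 3 has {2,3,5,6}; col 2 has {1,2,5}; box has {2,5,6} → only 4 remains.
(3,4) = 1: row 3 has {2,3,4,5,6}; col 4 has {2}; box has {2,3,5,6} → only 1 remains.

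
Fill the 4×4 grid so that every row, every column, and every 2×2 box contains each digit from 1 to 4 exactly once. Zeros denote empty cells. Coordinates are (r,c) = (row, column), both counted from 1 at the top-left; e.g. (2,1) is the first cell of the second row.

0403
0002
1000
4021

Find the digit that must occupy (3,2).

2

(1,1) = 2: row 1 has {3,4}; col 1 has {1,4}; box has {4} → only 2 remains.
(1,3) = 1: row 1 has {2,3,4}; col 3 has {2}; box has {2,3} → only 1 remains.
(2,1) = 3: row 2 has {2}; col 1 has {1,2,4}; box has {2,4} → only 3 remains.
(2,2) = 1: row 2 has {2,3}; col 2 has {4}; box has {2,3,4} → only 1 remains.
(2,3) = 4: row 2 has {1,2,3}; col 3 has {1,2}; box has {1,2,3} → only 4 remains.
(3,3) = 3: row 3 has {1}; col 3 has {1,2,4}; box has {1,2} → only 3 remains.
(3,4) = 4: row 3 has {1,3}; col 4 has {1,2,3}; box has {1,2,3} → only 4 remains.
(4,2) = 3: row 4 has {1,2,4}; col 2 has {1,4}; box has {1,4} → only 3 remains.
(3,2) = 2: row 3 has {1,3,4}; col 2 has {1,3,4}; box has {1,3,4} → only 2 remains.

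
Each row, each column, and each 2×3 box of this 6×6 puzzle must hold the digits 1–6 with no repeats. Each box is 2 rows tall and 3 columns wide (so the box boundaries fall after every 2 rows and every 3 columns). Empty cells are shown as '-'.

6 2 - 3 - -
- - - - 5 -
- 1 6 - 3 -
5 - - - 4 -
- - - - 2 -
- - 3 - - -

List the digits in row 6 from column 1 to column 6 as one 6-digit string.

253461

R1C5 = 1: row 1 has {2,3,6}; col 5 has {2,3,4,5}; box has {3,5} → only 1 remains.
R1C6 = 4: row 1 has {1,2,3,6}; col 6 has {}; box has {1,3,5} → only 4 remains.
R4C2 = 3: row 4 has {4,5}; col 2 has {1,2}; box has {1,5,6} → only 3 remains.
R4C3 = 2: row 4 has {3,4,5}; col 3 has {3,6}; box has {1,3,5,6} → only 2 remains.
R6C5 = 6: row 6 has {3}; col 5 has {1,2,3,4,5}; box has {2} → only 6 remains.
R1C3 = 5: row 1 has {1,2,3,4,6}; col 3 has {2,3,6}; box has {2,6} → only 5 remains.
R2C2 = 4: row 2 has {5}; col 2 has {1,2,3}; box has {2,5,6} → only 4 remains.
R2C3 = 1: row 2 has {4,5}; col 3 has {2,3,5,6}; box has {2,4,5,6} → only 1 remains.
R3C1 = 4: row 3 has {1,3,6}; col 1 has {5,6}; box has {1,2,3,5,6} → only 4 remains.
R5C1 = 1: row 5 has {2}; col 1 has {4,5,6}; box has {3} → only 1 remains.
R5C3 = 4: row 5 has {1,2}; col 3 has {1,2,3,5,6}; box has {1,3} → only 4 remains.
R5C4 = 5: row 5 has {1,2,4}; col 4 has {3}; box has {2,6} → only 5 remains.
R5C6 = 3: row 5 has {1,2,4,5}; col 6 has {4}; box has {2,5,6} → only 3 remains.
R6C1 = 2: row 6 has {3,6}; col 1 has {1,4,5,6}; box has {1,3,4} → only 2 remains.
R6C2 = 5: row 6 has {2,3,6}; col 2 has {1,2,3,4}; box has {1,2,3,4} → only 5 remains.
R6C6 = 1: row 6 has {2,3,5,6}; col 6 has {3,4}; box has {2,3,5,6} → only 1 remains.
R2C1 = 3: row 2 has {1,4,5}; col 1 has {1,2,4,5,6}; box has {1,2,4,5,6} → only 3 remains.
R3C4 = 2: row 3 has {1,3,4,6}; col 4 has {3,5}; box has {3,4} → only 2 remains.
R3C6 = 5: row 3 has {1,2,3,4,6}; col 6 has {1,3,4}; box has {2,3,4} → only 5 remains.
R4C6 = 6: row 4 has {2,3,4,5}; col 6 has {1,3,4,5}; box has {2,3,4,5} → only 6 remains.
R5C2 = 6: row 5 has {1,2,3,4,5}; col 2 has {1,2,3,4,5}; box has {1,2,3,4,5} → only 6 remains.
R6C4 = 4: row 6 has {1,2,3,5,6}; col 4 has {2,3,5}; box has {1,2,3,5,6} → only 4 remains.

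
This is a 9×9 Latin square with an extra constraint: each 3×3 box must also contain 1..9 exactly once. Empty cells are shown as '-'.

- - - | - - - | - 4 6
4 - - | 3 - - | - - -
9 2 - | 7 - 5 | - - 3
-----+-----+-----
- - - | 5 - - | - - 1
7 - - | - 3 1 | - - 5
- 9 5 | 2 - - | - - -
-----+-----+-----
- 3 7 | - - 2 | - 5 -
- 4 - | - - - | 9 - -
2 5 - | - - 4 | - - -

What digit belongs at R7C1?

R2C7 = 5: in row 2, 5 can only go here (every other open cell in that row sees a 5).
R1C1 = 5: in row 1, 5 can only go here (every other open cell in that row sees a 5).
R1C3 = 3: in row 1, 3 can only go here (every other open cell in that row sees a 3).
R3C5 = 4: in row 3, 4 can only go here (every other open cell in that row sees a 4).
R3C3 = 6: in row 3, 6 can only go here (every other open cell in that row sees a 6).
R6C1 = 1: in row 6, 1 can only go here (every other open cell in that row sees a 1).
R8C5 = 5: in row 8, 5 can only go here (every other open cell in that row sees a 5).
R4C1 = 3: in column 1, 3 can only go here (every other open cell in that column sees a 3).
R9C3 = 9: in column 3, 9 can only go here (every other open cell in that column sees a 9).
R5C4 = 4: in column 4, 4 can only go here (every other open cell in that column sees a 4).
R5C8 = 9: in row 5, 9 can only go here (every other open cell in that row sees a 9).
R4C3 = 4: in column 3, 4 can only go here (every other open cell in that column sees a 4).
R5C3 = 2: in column 3, 2 can only go here (every other open cell in that column sees a 2).
R8C6 = 3: in column 6, 3 can only go here (every other open cell in that column sees a 3).
R2C9 = 9: in column 9, 9 can only go here (every other open cell in that column sees a 9).
R8C9 = 2: in column 9, 2 can only go here (every other open cell in that column sees a 2).
R8C8 = 7: in row 8, 7 can only go here (every other open cell in that row sees a 7).
R9C9 = 8: row 9 has {2,4,5,9}; col 9 has {1,2,3,5,6,9}; box has {2,5,7,9} → only 8 remains.
R7C9 = 4: row 7 has {2,3,5,7}; col 9 has {1,2,3,5,6,8,9}; box has {2,5,7,8,9} → only 4 remains.
R6C9 = 7: row 6 has {1,2,5,9}; col 9 has {1,2,3,4,5,6,8,9}; box has {1,5,9} → only 7 remains.
R2C2 = 7: in row 2, 7 can only go here (every other open cell in that row sees a 7).
R1C7 = 7: in row 1, 7 can only go here (every other open cell in that row sees a 7).
R1C5 = 2: in row 1, 2 can only go here (every other open cell in that row sees a 2).
R2C8 = 2: in row 2, 2 can only go here (every other open cell in that row sees a 2).
R4C7 = 2: in row 4, 2 can only go here (every other open cell in that row sees a 2).
R6C7 = 4: in row 6, 4 can only go here (every other open cell in that row sees a 4).
R6C8 = 3: in row 6, 3 can only go here (every other open cell in that row sees a 3).
R9C7 = 3: in row 9, 3 can only go here (every other open cell in that row sees a 3).
R9C5 = 7: in row 9, 7 can only go here (every other open cell in that row sees a 7).
R4C6 = 7: in row 4, 7 can only go here (every other open cell in that row sees a 7).
R4C5 = 9: in row 4, 9 can only go here (every other open cell in that row sees a 9).
R7C4 = 9: in row 7, 9 can only go here (every other open cell in that row sees a 9).
R1C6 = 9: in row 1, 9 can only go here (every other open cell in that row sees a 9).
R1C2 = 1: in column 2, 1 can only go here (every other open cell in that column sees a 1).
R1C4 = 8: row 1 has {1,2,3,4,5,6,7,9}; col 4 has {2,3,4,5,7,9}; box has {2,3,4,5,7,9} → only 8 remains.
R2C3 = 8: row 2 has {2,3,4,5,7,9}; col 3 has {2,3,4,5,6,7,9}; box has {1,2,3,4,5,6,7,9} → only 8 remains.
R2C6 = 6: row 2 has {2,3,4,5,7,8,9}; col 6 has {1,2,3,4,5,7,9}; box has {2,3,4,5,7,8,9} → only 6 remains.
R6C6 = 8: row 6 has {1,2,3,4,5,7,9}; col 6 has {1,2,3,4,5,6,7,9}; box has {1,2,3,4,5,7,9} → only 8 remains.
R8C3 = 1: row 8 has {2,3,4,5,7,9}; col 3 has {2,3,4,5,6,7,8,9}; box has {2,3,4,5,7,9} → only 1 remains.
R8C4 = 6: row 8 has {1,2,3,4,5,7,9}; col 4 has {2,3,4,5,7,8,9}; box has {2,3,4,5,7,9} → only 6 remains.
R9C4 = 1: row 9 has {2,3,4,5,7,8,9}; col 4 has {2,3,4,5,6,7,8,9}; box has {2,3,4,5,6,7,9} → only 1 remains.
R9C8 = 6: row 9 has {1,2,3,4,5,7,8,9}; col 8 has {2,3,4,5,7,9}; box has {2,3,4,5,7,8,9} → only 6 remains.
R2C5 = 1: row 2 has {2,3,4,5,6,7,8,9}; col 5 has {2,3,4,5,7,9}; box has {2,3,4,5,6,7,8,9} → only 1 remains.
R4C8 = 8: row 4 has {1,2,3,4,5,7,9}; col 8 has {2,3,4,5,6,7,9}; box has {1,2,3,4,5,7,9} → only 8 remains.
R5C7 = 6: row 5 has {1,2,3,4,5,7,9}; col 7 has {2,3,4,5,7,9}; box has {1,2,3,4,5,7,8,9} → only 6 remains.
R6C5 = 6: row 6 has {1,2,3,4,5,7,8,9}; col 5 has {1,2,3,4,5,7,9}; box has {1,2,3,4,5,7,8,9} → only 6 remains.
R7C5 = 8: row 7 has {2,3,4,5,7,9}; col 5 has {1,2,3,4,5,6,7,9}; box has {1,2,3,4,5,6,7,9} → only 8 remains.
R7C7 = 1: row 7 has {2,3,4,5,7,8,9}; col 7 has {2,3,4,5,6,7,9}; box has {2,3,4,5,6,7,8,9} → only 1 remains.
R8C1 = 8: row 8 has {1,2,3,4,5,6,7,9}; col 1 has {1,2,3,4,5,7,9}; box has {1,2,3,4,5,7,9} → only 8 remains.
R3C7 = 8: row 3 has {2,3,4,5,6,7,9}; col 7 has {1,2,3,4,5,6,7,9}; box has {2,3,4,5,6,7,9} → only 8 remains.
R3C8 = 1: row 3 has {2,3,4,5,6,7,8,9}; col 8 has {2,3,4,5,6,7,8,9}; box has {2,3,4,5,6,7,8,9} → only 1 remains.
R4C2 = 6: row 4 has {1,2,3,4,5,7,8,9}; col 2 has {1,2,3,4,5,7,9}; box has {1,2,3,4,5,7,9} → only 6 remains.
R5C2 = 8: row 5 has {1,2,3,4,5,6,7,9}; col 2 has {1,2,3,4,5,6,7,9}; box has {1,2,3,4,5,6,7,9} → only 8 remains.
R7C1 = 6: row 7 has {1,2,3,4,5,7,8,9}; col 1 has {1,2,3,4,5,7,8,9}; box has {1,2,3,4,5,7,8,9} → only 6 remains.

6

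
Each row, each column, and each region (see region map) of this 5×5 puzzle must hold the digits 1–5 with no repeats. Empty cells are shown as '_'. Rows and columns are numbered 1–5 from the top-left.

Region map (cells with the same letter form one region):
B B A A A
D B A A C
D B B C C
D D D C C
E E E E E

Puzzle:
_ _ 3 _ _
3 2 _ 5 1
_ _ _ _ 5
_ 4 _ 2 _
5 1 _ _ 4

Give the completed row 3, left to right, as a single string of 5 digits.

23145

r1c2 = 5: row 1 has {3}; col 2 has {1,2,4}; region has {2} → only 5 remains.
r1c5 = 2: row 1 has {3,5}; col 5 has {1,4,5}; region has {3,5} → only 2 remains.
r2c3 = 4: row 2 has {1,2,3,5}; col 3 has {3}; region has {2,3,5} → only 4 remains.
r3c2 = 3: row 3 has {5}; col 2 has {1,2,4,5}; region has {2,5} → only 3 remains.
r3c3 = 1: row 3 has {3,5}; col 3 has {3,4}; region has {2,3,5} → only 1 remains.
r3c4 = 4: row 3 has {1,3,5}; col 4 has {2,5}; region has {1,2,5} → only 4 remains.
r4c1 = 1: row 4 has {2,4}; col 1 has {3,5}; region has {3,4} → only 1 remains.
r4c3 = 5: row 4 has {1,2,4}; col 3 has {1,3,4}; region has {1,3,4} → only 5 remains.
r4c5 = 3: row 4 has {1,2,4,5}; col 5 has {1,2,4,5}; region has {1,2,4,5} → only 3 remains.
r5c3 = 2: row 5 has {1,4,5}; col 3 has {1,3,4,5}; region has {1,4,5} → only 2 remains.
r5c4 = 3: row 5 has {1,2,4,5}; col 4 has {2,4,5}; region has {1,2,4,5} → only 3 remains.
r1c1 = 4: row 1 has {2,3,5}; col 1 has {1,3,5}; region has {1,2,3,5} → only 4 remains.
r1c4 = 1: row 1 has {2,3,4,5}; col 4 has {2,3,4,5}; region has {2,3,4,5} → only 1 remains.
r3c1 = 2: row 3 has {1,3,4,5}; col 1 has {1,3,4,5}; region has {1,3,4,5} → only 2 remains.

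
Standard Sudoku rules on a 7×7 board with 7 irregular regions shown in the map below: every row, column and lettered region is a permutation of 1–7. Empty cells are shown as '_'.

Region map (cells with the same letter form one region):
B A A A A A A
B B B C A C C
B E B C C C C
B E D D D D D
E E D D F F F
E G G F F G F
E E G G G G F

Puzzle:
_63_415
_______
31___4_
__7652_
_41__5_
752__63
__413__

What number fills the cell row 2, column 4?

5

row 1, column 1 = 2 (sole candidate).
row 1, column 4 = 7 (sole candidate).
row 2, column 2 = 7 (sole candidate).
row 2, column 5 = 2 (sole candidate).
row 2, column 6 = 3 (sole candidate).
row 4, column 2 = 3 (sole candidate).
row 4, column 7 = 4 (sole candidate).
row 5, column 1 = 6 (sole candidate).
row 5, column 4 = 3 (sole candidate).
row 5, column 5 = 7 (sole candidate).
row 5, column 7 = 2 (sole candidate).
row 6, column 4 = 4 (sole candidate).
row 6, column 5 = 1 (sole candidate).
row 7, column 1 = 5 (sole candidate).
row 7, column 2 = 2 (sole candidate).
row 7, column 6 = 7 (sole candidate).
row 7, column 7 = 6 (sole candidate).
row 2, column 4 = 5: row 2 has {2,3,7}; col 4 has {1,3,4,6,7}; region has {3,4} → only 5 remains.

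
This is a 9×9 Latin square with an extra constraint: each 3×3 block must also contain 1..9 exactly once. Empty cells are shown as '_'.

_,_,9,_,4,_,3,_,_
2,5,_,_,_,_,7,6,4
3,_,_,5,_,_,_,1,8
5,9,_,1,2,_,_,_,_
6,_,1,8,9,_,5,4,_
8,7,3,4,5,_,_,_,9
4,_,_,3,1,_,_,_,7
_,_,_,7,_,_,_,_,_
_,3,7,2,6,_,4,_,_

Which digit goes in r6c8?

2

r1c4 = 6: row 1 has {3,4,9}; col 4 has {1,2,3,4,5,7,8}; box has {4,5} → only 6 remains.
r2c3 = 8: row 2 has {2,4,5,6,7}; col 3 has {1,3,7,9}; box has {2,3,5,9} → only 8 remains.
r2c4 = 9: row 2 has {2,4,5,6,7,8}; col 4 has {1,2,3,4,5,6,7,8}; box has {4,5,6} → only 9 remains.
r2c5 = 3: row 2 has {2,4,5,6,7,8,9}; col 5 has {1,2,4,5,6,9}; box has {4,5,6,9} → only 3 remains.
r2c6 = 1: row 2 has {2,3,4,5,6,7,8,9}; col 6 has {}; box has {3,4,5,6,9} → only 1 remains.
r3c5 = 7: row 3 has {1,3,5,8}; col 5 has {1,2,3,4,5,6,9}; box has {1,3,4,5,6,9} → only 7 remains.
r3c6 = 2: row 3 has {1,3,5,7,8}; col 6 has {1}; box has {1,3,4,5,6,7,9} → only 2 remains.
r3c7 = 9: row 3 has {1,2,3,5,7,8}; col 7 has {3,4,5,7}; box has {1,3,4,6,7,8} → only 9 remains.
r4c3 = 4: row 4 has {1,2,5,9}; col 3 has {1,3,7,8,9}; box has {1,3,5,6,7,8,9} → only 4 remains.
r5c2 = 2: row 5 has {1,4,5,6,8,9}; col 2 has {3,5,7,9}; box has {1,3,4,5,6,7,8,9} → only 2 remains.
r5c9 = 3: row 5 has {1,2,4,5,6,8,9}; col 9 has {4,7,8,9}; box has {4,5,9} → only 3 remains.
r6c6 = 6: row 6 has {3,4,5,7,8,9}; col 6 has {1,2}; box has {1,2,4,5,8,9} → only 6 remains.
r6c8 = 2: row 6 has {3,4,5,6,7,8,9}; col 8 has {1,4,6}; box has {3,4,5,9} → only 2 remains.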